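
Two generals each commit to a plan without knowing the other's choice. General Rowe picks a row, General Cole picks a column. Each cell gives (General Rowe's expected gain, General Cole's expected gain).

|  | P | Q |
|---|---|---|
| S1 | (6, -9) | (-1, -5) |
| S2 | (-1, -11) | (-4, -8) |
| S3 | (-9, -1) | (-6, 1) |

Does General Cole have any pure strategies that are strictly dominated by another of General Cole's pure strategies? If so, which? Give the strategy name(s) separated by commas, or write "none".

Q strictly dominates P — S1: -5>-9, S2: -8>-11, S3: 1>-1.
Nothing dominates Q: P at S1 (-5>-9).

P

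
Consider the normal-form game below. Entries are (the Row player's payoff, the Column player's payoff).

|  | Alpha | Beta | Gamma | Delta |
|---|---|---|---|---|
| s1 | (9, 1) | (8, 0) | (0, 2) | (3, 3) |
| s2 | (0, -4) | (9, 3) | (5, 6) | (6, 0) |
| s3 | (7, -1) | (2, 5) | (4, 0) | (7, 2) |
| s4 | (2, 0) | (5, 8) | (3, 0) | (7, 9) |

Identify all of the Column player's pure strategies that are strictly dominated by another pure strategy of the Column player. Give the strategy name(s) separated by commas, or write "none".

Delta strictly dominates Alpha — s1: 3>1, s2: 0>-4, s3: 2>-1, s4: 9>0.
Beta is not dominated — it holds its own against Alpha at s2 (3>-4); Gamma at s3 (5>0); Delta at s2 (3>0).
Gamma is not dominated — it holds its own against Alpha at s1 (2>1); Beta at s1 (2>0); Delta at s2 (6>0).
Delta: no other strategy beats it everywhere (Alpha at s1 (3>1); Beta at s1 (3>0); Gamma at s1 (3>2)).

Alpha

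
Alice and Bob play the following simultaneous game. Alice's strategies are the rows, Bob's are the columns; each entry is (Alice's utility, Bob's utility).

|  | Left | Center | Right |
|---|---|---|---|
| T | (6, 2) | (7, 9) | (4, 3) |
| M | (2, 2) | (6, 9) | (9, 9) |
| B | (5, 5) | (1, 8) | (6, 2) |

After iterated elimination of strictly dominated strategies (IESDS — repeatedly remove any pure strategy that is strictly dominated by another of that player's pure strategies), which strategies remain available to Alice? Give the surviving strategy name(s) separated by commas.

T, M

Bob's strategy Left is strictly dominated by Center (T: 9>2, M: 9>2, B: 8>5) and is removed.
For Alice, M strictly dominates B on the remaining columns (Center: 6>1, Right: 9>6); eliminate B.
Among the remaining strategies, none is strictly dominated by another pure strategy of the same player, so the elimination stops.
Surviving strategies — Alice: {T, M}; Bob: {Center, Right}.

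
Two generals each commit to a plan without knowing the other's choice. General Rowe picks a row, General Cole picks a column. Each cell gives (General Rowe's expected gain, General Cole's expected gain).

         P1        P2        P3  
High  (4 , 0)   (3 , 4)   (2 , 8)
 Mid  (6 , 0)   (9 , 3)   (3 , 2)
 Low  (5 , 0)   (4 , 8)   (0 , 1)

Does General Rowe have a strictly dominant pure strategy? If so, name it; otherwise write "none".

Mid

Mid vs High: P1: 6>4, P2: 9>3, P3: 3>2.
Mid vs Low: P1: 6>5, P2: 9>4, P3: 3>0.
Mid strictly beats every other strategy against every opponent action, so it is strictly dominant.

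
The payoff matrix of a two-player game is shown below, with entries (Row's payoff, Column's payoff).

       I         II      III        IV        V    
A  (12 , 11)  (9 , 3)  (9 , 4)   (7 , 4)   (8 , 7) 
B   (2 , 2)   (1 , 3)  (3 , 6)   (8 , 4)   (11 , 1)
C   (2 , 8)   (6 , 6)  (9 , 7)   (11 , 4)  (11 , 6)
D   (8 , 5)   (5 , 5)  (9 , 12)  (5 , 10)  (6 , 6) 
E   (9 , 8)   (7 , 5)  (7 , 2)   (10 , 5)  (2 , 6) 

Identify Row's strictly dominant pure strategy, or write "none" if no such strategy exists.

none

A fails to dominate B at IV (7<8).
B fails to dominate A at I (2<12).
C fails to dominate A at I (2<12).
D fails to dominate A at I (8<12).
E fails to dominate A at I (9<12).
No single strategy dominates all the others.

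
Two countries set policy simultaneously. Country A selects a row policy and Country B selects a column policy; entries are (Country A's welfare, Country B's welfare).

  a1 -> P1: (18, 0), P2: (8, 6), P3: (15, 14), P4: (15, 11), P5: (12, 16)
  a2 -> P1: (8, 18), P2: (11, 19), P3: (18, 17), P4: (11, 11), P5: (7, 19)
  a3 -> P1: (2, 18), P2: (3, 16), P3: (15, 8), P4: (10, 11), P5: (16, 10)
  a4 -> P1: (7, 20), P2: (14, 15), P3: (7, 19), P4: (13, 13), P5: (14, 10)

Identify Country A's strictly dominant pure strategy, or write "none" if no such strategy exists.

a1 fails to dominate a2 at P2 (8<11).
a2 fails to dominate a1 at P1 (8<18).
a3 fails to dominate a1 at P1 (2<18).
a4 fails to dominate a1 at P1 (7<18).
No single strategy dominates all the others.

none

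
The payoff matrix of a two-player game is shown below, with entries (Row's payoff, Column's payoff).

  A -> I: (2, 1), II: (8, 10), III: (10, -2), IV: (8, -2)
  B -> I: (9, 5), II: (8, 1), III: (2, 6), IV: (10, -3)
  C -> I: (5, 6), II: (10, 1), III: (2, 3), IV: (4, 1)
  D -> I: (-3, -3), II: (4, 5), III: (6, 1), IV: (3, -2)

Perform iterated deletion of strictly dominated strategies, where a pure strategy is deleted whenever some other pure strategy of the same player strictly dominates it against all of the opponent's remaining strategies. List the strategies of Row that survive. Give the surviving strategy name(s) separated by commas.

Row's strategy D is strictly dominated by A (I: 2>-3, II: 8>4, III: 10>6, IV: 8>3) and is removed.
Column IV is eliminated: I beats it against every remaining row (A: 1>-2, B: 5>-3, C: 6>1).
Among the remaining strategies, none is strictly dominated by another pure strategy of the same player, so the elimination stops.
Surviving strategies — Row: {A, B, C}; Column: {I, II, III}.

A, B, C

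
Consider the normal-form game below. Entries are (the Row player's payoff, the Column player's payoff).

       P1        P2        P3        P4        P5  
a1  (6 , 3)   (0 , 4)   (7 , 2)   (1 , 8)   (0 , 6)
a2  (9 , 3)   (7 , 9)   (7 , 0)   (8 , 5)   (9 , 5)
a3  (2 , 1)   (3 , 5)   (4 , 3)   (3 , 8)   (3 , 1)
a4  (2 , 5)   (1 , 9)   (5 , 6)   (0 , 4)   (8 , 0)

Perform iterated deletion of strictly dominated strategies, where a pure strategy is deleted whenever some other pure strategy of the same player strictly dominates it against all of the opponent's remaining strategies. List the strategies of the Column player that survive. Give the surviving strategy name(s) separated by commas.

P2

For the Row player, a2 strictly dominates a3 on the remaining columns (P1: 9>2, P2: 7>3, P3: 7>4, P4: 8>3, P5: 9>3); eliminate a3.
The Row player's strategy a4 is strictly dominated by a2 (P1: 9>2, P2: 7>1, P3: 7>5, P4: 8>0, P5: 9>8) and is removed.
For the Column player, P2 strictly dominates P1 on the remaining rows (a1: 4>3, a2: 9>3); eliminate P1.
The Column player's strategy P3 is strictly dominated by P2 (a1: 4>2, a2: 9>0) and is removed.
For the Row player, a2 strictly dominates a1 on the remaining columns (P2: 7>0, P4: 8>1, P5: 9>0); eliminate a1.
The Column player's strategy P4 is strictly dominated by P2 (a2: 9>5) and is removed.
For the Column player, P2 strictly dominates P5 on the remaining rows (a2: 9>5); eliminate P5.
Among the remaining strategies, none is strictly dominated by another pure strategy of the same player, so the elimination stops.
Surviving strategies — the Row player: {a2}; the Column player: {P2}.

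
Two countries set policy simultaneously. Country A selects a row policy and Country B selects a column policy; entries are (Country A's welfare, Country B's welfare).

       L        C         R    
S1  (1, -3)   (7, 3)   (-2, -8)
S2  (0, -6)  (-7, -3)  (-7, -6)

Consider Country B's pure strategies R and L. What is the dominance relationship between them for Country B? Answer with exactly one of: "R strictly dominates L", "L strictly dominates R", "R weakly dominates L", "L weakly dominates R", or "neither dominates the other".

L weakly dominates R

Compare R to L across every action of Country A: S1: -8<-3, S2: -6=-6.
L is at least as good everywhere and strictly better somewhere (tied at S2), so L weakly dominates R.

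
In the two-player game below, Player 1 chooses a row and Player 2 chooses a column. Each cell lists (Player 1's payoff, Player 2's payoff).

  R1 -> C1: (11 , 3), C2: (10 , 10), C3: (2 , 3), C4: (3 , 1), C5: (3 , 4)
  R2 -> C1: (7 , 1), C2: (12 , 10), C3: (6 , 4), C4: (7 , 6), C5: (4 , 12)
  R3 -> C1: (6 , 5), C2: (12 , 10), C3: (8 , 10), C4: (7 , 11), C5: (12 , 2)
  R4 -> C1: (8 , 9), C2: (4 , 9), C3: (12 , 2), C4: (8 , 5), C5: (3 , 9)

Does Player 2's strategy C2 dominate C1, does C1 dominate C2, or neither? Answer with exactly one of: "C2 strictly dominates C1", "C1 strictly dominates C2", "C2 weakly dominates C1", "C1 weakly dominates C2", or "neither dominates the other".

C2 weakly dominates C1

Compare C2 to C1 across every action of Player 1: R1: 10>3, R2: 10>1, R3: 10>5, R4: 9=9.
C2 is at least as good everywhere and strictly better somewhere (tied only at R4), so C2 weakly but not strictly dominates C1.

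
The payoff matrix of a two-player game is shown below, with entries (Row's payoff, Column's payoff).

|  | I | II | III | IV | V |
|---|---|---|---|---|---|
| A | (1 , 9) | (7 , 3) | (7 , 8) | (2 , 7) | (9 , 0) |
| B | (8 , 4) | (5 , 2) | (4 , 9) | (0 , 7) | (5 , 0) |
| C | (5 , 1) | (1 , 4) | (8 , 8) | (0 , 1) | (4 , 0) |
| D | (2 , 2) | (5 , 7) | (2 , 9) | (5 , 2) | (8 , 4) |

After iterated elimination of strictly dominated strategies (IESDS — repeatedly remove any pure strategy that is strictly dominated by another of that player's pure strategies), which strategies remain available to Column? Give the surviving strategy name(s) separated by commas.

III

Column's strategy II is strictly dominated by III (A: 8>3, B: 9>2, C: 8>4, D: 9>7) and is removed.
For Column, III strictly dominates IV on the remaining rows (A: 8>7, B: 9>7, C: 8>1, D: 9>2); eliminate IV.
Column V is eliminated: III beats it against every remaining row (A: 8>0, B: 9>0, C: 8>0, D: 9>4).
Row's strategy A is strictly dominated by C (I: 5>1, III: 8>7) and is removed.
Row's strategy D is strictly dominated by B (I: 8>2, III: 4>2) and is removed.
Column I is eliminated: III beats it against every remaining row (B: 9>4, C: 8>1).
For Row, C strictly dominates B on the remaining columns (III: 8>4); eliminate B.
Among the remaining strategies, none is strictly dominated by another pure strategy of the same player, so the elimination stops.
Surviving strategies — Row: {C}; Column: {III}.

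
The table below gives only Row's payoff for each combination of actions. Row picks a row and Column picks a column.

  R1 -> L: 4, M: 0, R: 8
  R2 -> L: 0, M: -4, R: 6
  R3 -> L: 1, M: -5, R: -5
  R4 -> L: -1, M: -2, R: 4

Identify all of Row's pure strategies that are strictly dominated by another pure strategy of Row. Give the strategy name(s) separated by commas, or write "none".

R2, R3, R4

Nothing dominates R1: R2 at L (4>0); R3 at L (4>1); R4 at L (4>-1).
R2 is strictly dominated by R1 (L: 4>0, M: 0>-4, R: 8>6).
R1 strictly dominates R3 — L: 4>1, M: 0>-5, R: 8>-5.
R4: dominated, since R1 does at least as well everywhere (L: 4>-1, M: 0>-2, R: 8>4).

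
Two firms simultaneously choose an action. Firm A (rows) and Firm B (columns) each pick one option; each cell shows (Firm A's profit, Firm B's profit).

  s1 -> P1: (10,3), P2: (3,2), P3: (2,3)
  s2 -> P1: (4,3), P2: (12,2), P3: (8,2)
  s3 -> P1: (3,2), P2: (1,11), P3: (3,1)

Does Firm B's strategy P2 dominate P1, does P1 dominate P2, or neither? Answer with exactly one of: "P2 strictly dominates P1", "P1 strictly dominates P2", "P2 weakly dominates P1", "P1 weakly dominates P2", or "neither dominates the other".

neither dominates the other

P2's payoffs vs P1's, by Firm A's action — s1: 2<3, s2: 2<3, s3: 11>2.
P2 does better at s3 but worse at s1, s2; neither strategy dominates the other.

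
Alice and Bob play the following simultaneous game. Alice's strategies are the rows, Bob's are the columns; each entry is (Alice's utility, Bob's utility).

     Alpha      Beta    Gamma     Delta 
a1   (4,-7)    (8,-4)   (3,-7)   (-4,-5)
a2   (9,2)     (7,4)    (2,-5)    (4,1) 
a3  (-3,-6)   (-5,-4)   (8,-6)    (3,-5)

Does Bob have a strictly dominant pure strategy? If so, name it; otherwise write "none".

Beta vs Alpha: a1: -4>-7, a2: 4>2, a3: -4>-6.
Beta vs Gamma: a1: -4>-7, a2: 4>-5, a3: -4>-6.
Beta vs Delta: a1: -4>-5, a2: 4>1, a3: -4>-5.
Beta strictly beats every other strategy against every opponent action, so it is strictly dominant.

Beta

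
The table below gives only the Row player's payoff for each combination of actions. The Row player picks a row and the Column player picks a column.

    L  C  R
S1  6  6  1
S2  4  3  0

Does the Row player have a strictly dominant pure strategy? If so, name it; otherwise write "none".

S1 vs S2: L: 6>4, C: 6>3, R: 1>0.
S1 strictly beats every other strategy against every opponent action, so it is strictly dominant.

S1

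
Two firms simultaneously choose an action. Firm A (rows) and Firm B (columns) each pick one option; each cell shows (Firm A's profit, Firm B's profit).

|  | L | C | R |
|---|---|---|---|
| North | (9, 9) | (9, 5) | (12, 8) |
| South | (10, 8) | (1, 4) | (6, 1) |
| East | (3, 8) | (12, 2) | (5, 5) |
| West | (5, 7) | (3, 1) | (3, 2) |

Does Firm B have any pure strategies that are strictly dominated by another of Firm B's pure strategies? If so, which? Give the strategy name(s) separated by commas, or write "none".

L: no other strategy beats it everywhere (C at North (9>5); R at North (9>8)).
C is strictly dominated by L (North: 9>5, South: 8>4, East: 8>2, West: 7>1).
R: dominated, since L does at least as well everywhere (North: 9>8, South: 8>1, East: 8>5, West: 7>2).

C, R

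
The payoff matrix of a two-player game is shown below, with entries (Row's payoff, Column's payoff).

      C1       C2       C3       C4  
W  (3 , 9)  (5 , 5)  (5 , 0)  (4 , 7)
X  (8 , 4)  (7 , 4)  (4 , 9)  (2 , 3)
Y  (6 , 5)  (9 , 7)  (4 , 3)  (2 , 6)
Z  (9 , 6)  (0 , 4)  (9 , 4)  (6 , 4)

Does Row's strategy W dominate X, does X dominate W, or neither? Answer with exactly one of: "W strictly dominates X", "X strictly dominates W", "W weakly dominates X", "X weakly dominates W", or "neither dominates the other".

Compare W to X across each opponent action: C1: 3<8, C2: 5<7, C3: 5>4, C4: 4>2.
W does better at C3, C4 but worse at C1, C2; neither strategy dominates the other.

neither dominates the other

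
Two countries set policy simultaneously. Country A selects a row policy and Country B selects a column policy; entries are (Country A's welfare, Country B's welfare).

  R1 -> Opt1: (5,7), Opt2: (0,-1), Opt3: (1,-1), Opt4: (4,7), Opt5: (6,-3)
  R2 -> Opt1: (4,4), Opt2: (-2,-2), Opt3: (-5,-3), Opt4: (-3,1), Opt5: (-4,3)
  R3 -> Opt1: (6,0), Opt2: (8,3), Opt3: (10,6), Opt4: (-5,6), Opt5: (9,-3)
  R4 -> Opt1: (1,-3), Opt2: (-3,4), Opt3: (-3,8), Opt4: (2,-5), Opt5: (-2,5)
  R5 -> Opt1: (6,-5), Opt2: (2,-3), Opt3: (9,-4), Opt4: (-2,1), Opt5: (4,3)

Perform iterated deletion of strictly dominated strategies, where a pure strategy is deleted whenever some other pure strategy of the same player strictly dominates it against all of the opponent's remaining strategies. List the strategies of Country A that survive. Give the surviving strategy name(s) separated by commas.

For Country A, R1 strictly dominates R2 on the remaining columns (Opt1: 5>4, Opt2: 0>-2, Opt3: 1>-5, Opt4: 4>-3, Opt5: 6>-4); eliminate R2.
Row R4 is eliminated: R1 beats it against every remaining column (Opt1: 5>1, Opt2: 0>-3, Opt3: 1>-3, Opt4: 4>2, Opt5: 6>-2).
For Country B, Opt4 strictly dominates Opt2 on the remaining rows (R1: 7>-1, R3: 6>3, R5: 1>-3); eliminate Opt2.
Among the remaining strategies, none is strictly dominated by another pure strategy of the same player, so the elimination stops.
Surviving strategies — Country A: {R1, R3, R5}; Country B: {Opt1, Opt3, Opt4, Opt5}.

R1, R3, R5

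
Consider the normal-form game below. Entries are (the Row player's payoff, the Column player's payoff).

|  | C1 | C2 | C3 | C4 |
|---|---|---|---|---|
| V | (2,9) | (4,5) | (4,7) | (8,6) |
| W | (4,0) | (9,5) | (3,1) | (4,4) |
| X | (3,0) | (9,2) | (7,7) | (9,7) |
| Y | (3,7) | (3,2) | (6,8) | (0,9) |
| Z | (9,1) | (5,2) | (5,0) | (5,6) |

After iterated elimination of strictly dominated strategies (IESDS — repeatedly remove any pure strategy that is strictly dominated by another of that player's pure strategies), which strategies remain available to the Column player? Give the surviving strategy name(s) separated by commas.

The Row player's strategy V is strictly dominated by X (C1: 3>2, C2: 9>4, C3: 7>4, C4: 9>8) and is removed.
The Column player's strategy C1 is strictly dominated by C4 (W: 4>0, X: 7>0, Y: 9>7, Z: 6>1) and is removed.
Row Y is eliminated: X beats it against every remaining column (C2: 9>3, C3: 7>6, C4: 9>0).
For the Row player, X strictly dominates Z on the remaining columns (C2: 9>5, C3: 7>5, C4: 9>5); eliminate Z.
Among the remaining strategies, none is strictly dominated by another pure strategy of the same player, so the elimination stops.
Surviving strategies — the Row player: {W, X}; the Column player: {C2, C3, C4}.

C2, C3, C4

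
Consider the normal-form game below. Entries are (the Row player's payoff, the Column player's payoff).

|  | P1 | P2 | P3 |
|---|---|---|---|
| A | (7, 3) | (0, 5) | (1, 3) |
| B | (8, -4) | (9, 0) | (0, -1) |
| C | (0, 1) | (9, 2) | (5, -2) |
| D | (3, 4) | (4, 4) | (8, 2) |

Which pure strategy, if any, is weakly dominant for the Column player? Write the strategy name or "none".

P2 vs P1: A: 5>3, B: 0>-4, C: 2>1, D: 4=4.
P2 vs P3: A: 5>3, B: 0>-1, C: 2>-2, D: 4>2.
P2 is at least as good as every other strategy against every opponent action, so it is weakly dominant.

P2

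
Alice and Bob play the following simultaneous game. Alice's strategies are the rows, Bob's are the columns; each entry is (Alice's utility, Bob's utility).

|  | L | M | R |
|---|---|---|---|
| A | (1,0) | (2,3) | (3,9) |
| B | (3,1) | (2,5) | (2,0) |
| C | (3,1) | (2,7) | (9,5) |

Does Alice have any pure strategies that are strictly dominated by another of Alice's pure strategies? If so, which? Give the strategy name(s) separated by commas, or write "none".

none

A is not dominated — it holds its own against B at M (2=2); C at M (2=2).
B is not dominated — it holds its own against A at L (3>1); C at L (3=3).
Nothing dominates C: A at L (3>1); B at L (3=3).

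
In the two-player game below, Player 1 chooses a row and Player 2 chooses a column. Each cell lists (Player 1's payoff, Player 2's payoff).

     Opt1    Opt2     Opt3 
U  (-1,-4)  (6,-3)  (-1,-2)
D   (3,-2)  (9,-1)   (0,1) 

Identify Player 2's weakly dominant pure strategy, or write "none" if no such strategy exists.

Opt3 vs Opt1: U: -2>-4, D: 1>-2.
Opt3 vs Opt2: U: -2>-3, D: 1>-1.
Opt3 is at least as good as every other strategy against every opponent action, so it is weakly dominant.

Opt3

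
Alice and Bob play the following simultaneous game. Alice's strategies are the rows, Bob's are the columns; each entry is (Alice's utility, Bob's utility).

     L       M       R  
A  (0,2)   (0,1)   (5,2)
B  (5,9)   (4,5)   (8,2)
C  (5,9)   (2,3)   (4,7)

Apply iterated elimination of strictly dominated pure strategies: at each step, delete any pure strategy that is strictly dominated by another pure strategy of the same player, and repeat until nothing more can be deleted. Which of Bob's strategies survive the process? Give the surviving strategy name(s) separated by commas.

Row A is eliminated: B beats it against every remaining column (L: 5>0, M: 4>0, R: 8>5).
Bob's strategy M is strictly dominated by L (B: 9>5, C: 9>3) and is removed.
Column R is eliminated: L beats it against every remaining row (B: 9>2, C: 9>7).
Among the remaining strategies, none is strictly dominated by another pure strategy of the same player, so the elimination stops.
Surviving strategies — Alice: {B, C}; Bob: {L}.

L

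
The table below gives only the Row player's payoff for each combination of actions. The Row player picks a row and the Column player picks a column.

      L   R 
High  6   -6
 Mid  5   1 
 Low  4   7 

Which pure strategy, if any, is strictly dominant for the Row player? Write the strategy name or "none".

none

High fails to dominate Mid at R (-6<1).
Mid fails to dominate High at L (5<6).
Low fails to dominate High at L (4<6).
No single strategy dominates all the others.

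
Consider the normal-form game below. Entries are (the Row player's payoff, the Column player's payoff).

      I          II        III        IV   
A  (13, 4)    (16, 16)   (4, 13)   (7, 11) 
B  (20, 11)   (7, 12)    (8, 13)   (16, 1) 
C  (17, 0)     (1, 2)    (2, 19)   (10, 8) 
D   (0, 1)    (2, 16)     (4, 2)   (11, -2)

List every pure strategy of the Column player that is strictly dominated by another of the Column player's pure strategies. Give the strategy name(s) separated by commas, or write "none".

I, IV

I is strictly dominated by II (A: 16>4, B: 12>11, C: 2>0, D: 16>1).
II is not dominated — it holds its own against I at A (16>4); III at A (16>13); IV at A (16>11).
Nothing dominates III: I at A (13>4); II at B (13>12); IV at A (13>11).
III strictly dominates IV — A: 13>11, B: 13>1, C: 19>8, D: 2>-2.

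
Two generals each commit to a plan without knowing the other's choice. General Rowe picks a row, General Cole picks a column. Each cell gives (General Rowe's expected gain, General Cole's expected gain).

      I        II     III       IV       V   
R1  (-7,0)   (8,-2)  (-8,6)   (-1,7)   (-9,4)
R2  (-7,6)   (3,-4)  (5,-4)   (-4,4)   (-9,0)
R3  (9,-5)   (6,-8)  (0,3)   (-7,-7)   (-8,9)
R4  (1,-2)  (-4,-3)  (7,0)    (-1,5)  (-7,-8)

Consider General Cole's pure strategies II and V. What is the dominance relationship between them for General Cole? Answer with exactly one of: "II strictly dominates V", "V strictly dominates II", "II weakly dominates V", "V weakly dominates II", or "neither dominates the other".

neither dominates the other

Compare II to V across each choice by General Rowe: R1: -2<4, R2: -4<0, R3: -8<9, R4: -3>-8.
II does better at R4 but worse at R1, R2, R3; neither strategy dominates the other.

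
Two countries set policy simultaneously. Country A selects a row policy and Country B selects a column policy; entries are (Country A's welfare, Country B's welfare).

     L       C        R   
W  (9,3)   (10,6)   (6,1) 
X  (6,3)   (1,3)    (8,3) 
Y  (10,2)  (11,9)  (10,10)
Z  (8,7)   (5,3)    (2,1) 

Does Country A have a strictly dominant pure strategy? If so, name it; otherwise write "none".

Y vs W: L: 10>9, C: 11>10, R: 10>6.
Y vs X: L: 10>6, C: 11>1, R: 10>8.
Y vs Z: L: 10>8, C: 11>5, R: 10>2.
Y strictly beats every other strategy against every opponent action, so it is strictly dominant.

Y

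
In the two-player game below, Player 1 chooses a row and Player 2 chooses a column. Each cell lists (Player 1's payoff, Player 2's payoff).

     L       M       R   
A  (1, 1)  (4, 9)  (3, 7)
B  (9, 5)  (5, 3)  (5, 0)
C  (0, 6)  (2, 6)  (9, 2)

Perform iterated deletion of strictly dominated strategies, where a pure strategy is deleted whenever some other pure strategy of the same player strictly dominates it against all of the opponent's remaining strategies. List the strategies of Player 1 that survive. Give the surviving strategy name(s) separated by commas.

B

Row A is eliminated: B beats it against every remaining column (L: 9>1, M: 5>4, R: 5>3).
Column R is eliminated: L beats it against every remaining row (B: 5>0, C: 6>2).
For Player 1, B strictly dominates C on the remaining columns (L: 9>0, M: 5>2); eliminate C.
For Player 2, L strictly dominates M on the remaining rows (B: 5>3); eliminate M.
Among the remaining strategies, none is strictly dominated by another pure strategy of the same player, so the elimination stops.
Surviving strategies — Player 1: {B}; Player 2: {L}.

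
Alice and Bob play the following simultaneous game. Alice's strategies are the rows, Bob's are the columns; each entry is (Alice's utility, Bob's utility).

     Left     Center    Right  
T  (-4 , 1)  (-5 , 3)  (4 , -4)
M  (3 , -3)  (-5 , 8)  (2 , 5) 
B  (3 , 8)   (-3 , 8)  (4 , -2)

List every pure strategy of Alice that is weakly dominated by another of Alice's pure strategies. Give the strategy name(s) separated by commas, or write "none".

B weakly dominates T — Left: 3>-4, Center: -3>-5, Right: 4=4.
B weakly dominates M — Left: 3=3, Center: -3>-5, Right: 4>2.
B is not dominated — it holds its own against T at Left (3>-4); M at Center (-3>-5).

T, M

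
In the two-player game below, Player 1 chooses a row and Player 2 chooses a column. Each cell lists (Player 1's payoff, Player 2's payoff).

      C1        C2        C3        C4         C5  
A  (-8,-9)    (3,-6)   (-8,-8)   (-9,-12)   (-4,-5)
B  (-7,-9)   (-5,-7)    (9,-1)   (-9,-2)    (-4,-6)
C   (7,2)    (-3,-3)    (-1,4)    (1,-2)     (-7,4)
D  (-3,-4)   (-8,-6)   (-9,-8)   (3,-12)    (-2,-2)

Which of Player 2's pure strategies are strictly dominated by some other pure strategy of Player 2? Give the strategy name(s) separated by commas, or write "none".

C1, C2, C4

C5 strictly dominates C1 — A: -5>-9, B: -6>-9, C: 4>2, D: -2>-4.
C2: dominated, since C5 does at least as well everywhere (A: -5>-6, B: -6>-7, C: 4>-3, D: -2>-6).
C3: no other strategy beats it everywhere (C1 at A (-8>-9); C2 at B (-1>-7); C4 at A (-8>-12); C5 at B (-1>-6)).
C4 is strictly dominated by C3 (A: -8>-12, B: -1>-2, C: 4>-2, D: -8>-12).
C5 is not dominated — it holds its own against C1 at A (-5>-9); C2 at A (-5>-6); C3 at A (-5>-8); C4 at A (-5>-12).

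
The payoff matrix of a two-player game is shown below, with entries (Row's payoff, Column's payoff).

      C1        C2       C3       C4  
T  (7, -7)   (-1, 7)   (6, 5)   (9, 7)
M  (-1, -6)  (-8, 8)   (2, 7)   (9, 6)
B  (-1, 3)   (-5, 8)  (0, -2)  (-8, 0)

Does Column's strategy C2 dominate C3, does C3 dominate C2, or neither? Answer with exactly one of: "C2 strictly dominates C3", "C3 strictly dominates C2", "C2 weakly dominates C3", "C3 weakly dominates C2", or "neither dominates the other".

C2 strictly dominates C3

Compare C2 to C3 across each choice by Row: T: 7>5, M: 8>7, B: 8>-2.
C2 gives a strictly higher payoff against each choice by Row, so C2 strictly dominates C3.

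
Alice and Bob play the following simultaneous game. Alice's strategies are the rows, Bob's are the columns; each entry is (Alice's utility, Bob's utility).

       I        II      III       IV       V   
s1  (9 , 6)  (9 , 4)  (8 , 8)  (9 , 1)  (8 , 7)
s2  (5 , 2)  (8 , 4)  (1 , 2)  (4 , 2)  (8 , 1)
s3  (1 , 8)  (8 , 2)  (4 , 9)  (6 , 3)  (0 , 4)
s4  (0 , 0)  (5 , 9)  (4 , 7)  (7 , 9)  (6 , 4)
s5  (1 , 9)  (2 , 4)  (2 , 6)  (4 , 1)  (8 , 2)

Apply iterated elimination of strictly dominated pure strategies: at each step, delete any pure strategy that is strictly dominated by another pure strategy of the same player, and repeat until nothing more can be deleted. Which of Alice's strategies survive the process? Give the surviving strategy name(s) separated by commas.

s1

For Alice, s1 strictly dominates s3 on the remaining columns (I: 9>1, II: 9>8, III: 8>4, IV: 9>6, V: 8>0); eliminate s3.
For Alice, s1 strictly dominates s4 on the remaining columns (I: 9>0, II: 9>5, III: 8>4, IV: 9>7, V: 8>6); eliminate s4.
For Bob, II strictly dominates IV on the remaining rows (s1: 4>1, s2: 4>2, s5: 4>1); eliminate IV.
For Bob, III strictly dominates V on the remaining rows (s1: 8>7, s2: 2>1, s5: 6>2); eliminate V.
Row s2 is eliminated: s1 beats it against every remaining column (I: 9>5, II: 9>8, III: 8>1).
Row s5 is eliminated: s1 beats it against every remaining column (I: 9>1, II: 9>2, III: 8>2).
For Bob, III strictly dominates I on the remaining rows (s1: 8>6); eliminate I.
Bob's strategy II is strictly dominated by III (s1: 8>4) and is removed.
Among the remaining strategies, none is strictly dominated by another pure strategy of the same player, so the elimination stops.
Surviving strategies — Alice: {s1}; Bob: {III}.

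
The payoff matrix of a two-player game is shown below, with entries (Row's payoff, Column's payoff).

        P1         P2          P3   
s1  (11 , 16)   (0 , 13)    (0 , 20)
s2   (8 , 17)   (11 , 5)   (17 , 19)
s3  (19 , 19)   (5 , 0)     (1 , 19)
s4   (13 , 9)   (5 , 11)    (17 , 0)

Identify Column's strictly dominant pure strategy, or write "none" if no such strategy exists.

none

P1 fails to dominate P2 at s4 (9<11).
P2 fails to dominate P1 at s1 (13<16).
P3 fails to dominate P1 at s3 (19=19).
No single strategy dominates all the others.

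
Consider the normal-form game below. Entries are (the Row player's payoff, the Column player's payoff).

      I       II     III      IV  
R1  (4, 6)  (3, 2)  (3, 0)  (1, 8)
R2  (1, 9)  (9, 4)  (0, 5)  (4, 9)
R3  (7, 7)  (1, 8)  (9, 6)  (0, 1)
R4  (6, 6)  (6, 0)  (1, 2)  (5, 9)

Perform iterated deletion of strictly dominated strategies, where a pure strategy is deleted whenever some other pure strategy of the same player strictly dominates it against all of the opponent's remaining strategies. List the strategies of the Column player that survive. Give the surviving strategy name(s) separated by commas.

I, II, IV

For the Column player, I strictly dominates III on the remaining rows (R1: 6>0, R2: 9>5, R3: 7>6, R4: 6>2); eliminate III.
The Row player's strategy R1 is strictly dominated by R4 (I: 6>4, II: 6>3, IV: 5>1) and is removed.
Among the remaining strategies, none is strictly dominated by another pure strategy of the same player, so the elimination stops.
Surviving strategies — the Row player: {R2, R3, R4}; the Column player: {I, II, IV}.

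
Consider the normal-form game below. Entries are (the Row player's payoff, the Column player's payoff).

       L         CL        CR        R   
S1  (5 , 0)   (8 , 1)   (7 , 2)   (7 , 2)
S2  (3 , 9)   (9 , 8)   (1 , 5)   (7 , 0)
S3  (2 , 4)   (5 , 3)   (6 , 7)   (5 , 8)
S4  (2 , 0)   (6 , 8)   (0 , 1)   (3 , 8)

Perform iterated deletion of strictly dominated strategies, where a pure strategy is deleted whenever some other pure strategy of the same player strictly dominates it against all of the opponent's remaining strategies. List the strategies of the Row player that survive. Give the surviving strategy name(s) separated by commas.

Row S3 is eliminated: S1 beats it against every remaining column (L: 5>2, CL: 8>5, CR: 7>6, R: 7>5).
The Row player's strategy S4 is strictly dominated by S1 (L: 5>2, CL: 8>6, CR: 7>0, R: 7>3) and is removed.
Among the remaining strategies, none is strictly dominated by another pure strategy of the same player, so the elimination stops.
Surviving strategies — the Row player: {S1, S2}; the Column player: {L, CL, CR, R}.

S1, S2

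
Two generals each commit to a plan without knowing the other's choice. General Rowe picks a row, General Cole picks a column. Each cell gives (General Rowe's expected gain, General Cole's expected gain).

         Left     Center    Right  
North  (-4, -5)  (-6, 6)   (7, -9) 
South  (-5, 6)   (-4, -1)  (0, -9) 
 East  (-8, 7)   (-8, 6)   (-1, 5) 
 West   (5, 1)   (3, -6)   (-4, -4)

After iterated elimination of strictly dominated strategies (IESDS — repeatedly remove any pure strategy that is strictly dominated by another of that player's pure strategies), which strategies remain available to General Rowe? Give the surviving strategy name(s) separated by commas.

West

General Rowe's strategy East is strictly dominated by North (Left: -4>-8, Center: -6>-8, Right: 7>-1) and is removed.
Column Right is eliminated: Left beats it against every remaining row (North: -5>-9, South: 6>-9, West: 1>-4).
General Rowe's strategy North is strictly dominated by West (Left: 5>-4, Center: 3>-6) and is removed.
General Rowe's strategy South is strictly dominated by West (Left: 5>-5, Center: 3>-4) and is removed.
Column Center is eliminated: Left beats it against every remaining row (West: 1>-6).
Among the remaining strategies, none is strictly dominated by another pure strategy of the same player, so the elimination stops.
Surviving strategies — General Rowe: {West}; General Cole: {Left}.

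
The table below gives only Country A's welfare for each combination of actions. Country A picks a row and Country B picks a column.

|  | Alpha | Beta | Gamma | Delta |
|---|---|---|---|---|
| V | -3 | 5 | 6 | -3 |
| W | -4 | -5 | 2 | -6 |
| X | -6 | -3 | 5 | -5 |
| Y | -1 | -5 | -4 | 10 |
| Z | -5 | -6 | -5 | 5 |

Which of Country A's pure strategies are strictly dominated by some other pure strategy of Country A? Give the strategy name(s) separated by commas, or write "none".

W, X, Z

Nothing dominates V: W at Alpha (-3>-4); X at Alpha (-3>-6); Y at Beta (5>-5); Z at Alpha (-3>-5).
W is strictly dominated by V (Alpha: -3>-4, Beta: 5>-5, Gamma: 6>2, Delta: -3>-6).
X: dominated, since V does at least as well everywhere (Alpha: -3>-6, Beta: 5>-3, Gamma: 6>5, Delta: -3>-5).
Y is not dominated — it holds its own against V at Alpha (-1>-3); W at Alpha (-1>-4); X at Alpha (-1>-6); Z at Alpha (-1>-5).
Y strictly dominates Z — Alpha: -1>-5, Beta: -5>-6, Gamma: -4>-5, Delta: 10>5.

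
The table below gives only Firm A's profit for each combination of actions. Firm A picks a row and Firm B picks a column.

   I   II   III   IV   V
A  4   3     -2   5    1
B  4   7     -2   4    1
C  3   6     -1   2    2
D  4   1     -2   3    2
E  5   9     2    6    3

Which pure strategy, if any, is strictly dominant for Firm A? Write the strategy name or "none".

E

E vs A: I: 5>4, II: 9>3, III: 2>-2, IV: 6>5, V: 3>1.
E vs B: I: 5>4, II: 9>7, III: 2>-2, IV: 6>4, V: 3>1.
E vs C: I: 5>3, II: 9>6, III: 2>-1, IV: 6>2, V: 3>2.
E vs D: I: 5>4, II: 9>1, III: 2>-2, IV: 6>3, V: 3>2.
E strictly beats every other strategy against every opponent action, so it is strictly dominant.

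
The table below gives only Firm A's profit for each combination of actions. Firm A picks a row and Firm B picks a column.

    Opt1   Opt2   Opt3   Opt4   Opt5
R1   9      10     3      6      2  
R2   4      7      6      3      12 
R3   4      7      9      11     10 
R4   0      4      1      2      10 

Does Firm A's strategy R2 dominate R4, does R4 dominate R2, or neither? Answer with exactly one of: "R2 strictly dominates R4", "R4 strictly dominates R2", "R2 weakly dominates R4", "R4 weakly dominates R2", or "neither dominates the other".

R2 strictly dominates R4

R2's payoffs vs R4's, by Firm B's action — Opt1: 4>0, Opt2: 7>4, Opt3: 6>1, Opt4: 3>2, Opt5: 12>10.
R2 gives a strictly higher payoff against every action of Firm B, so R2 strictly dominates R4.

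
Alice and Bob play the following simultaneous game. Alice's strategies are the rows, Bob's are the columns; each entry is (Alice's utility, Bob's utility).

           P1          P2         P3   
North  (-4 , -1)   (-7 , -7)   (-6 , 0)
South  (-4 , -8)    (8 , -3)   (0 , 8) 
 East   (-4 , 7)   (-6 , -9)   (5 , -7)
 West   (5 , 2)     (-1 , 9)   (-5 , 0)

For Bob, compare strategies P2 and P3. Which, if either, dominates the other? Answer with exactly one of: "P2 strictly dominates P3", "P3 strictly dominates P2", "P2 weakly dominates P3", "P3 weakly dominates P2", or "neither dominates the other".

neither dominates the other

Compare P2 to P3 across each opponent action: North: -7<0, South: -3<8, East: -9<-7, West: 9>0.
P2 does better at West but worse at North, South, East; neither strategy dominates the other.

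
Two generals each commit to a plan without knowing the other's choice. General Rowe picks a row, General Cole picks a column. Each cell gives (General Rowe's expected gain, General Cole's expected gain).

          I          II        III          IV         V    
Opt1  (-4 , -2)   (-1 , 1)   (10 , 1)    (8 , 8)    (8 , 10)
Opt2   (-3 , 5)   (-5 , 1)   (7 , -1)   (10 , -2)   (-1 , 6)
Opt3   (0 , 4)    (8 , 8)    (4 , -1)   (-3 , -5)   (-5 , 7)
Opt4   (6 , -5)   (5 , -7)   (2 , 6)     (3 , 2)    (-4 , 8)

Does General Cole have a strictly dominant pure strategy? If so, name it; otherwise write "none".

I fails to dominate II at Opt1 (-2<1).
II fails to dominate I at Opt2 (1<5).
III fails to dominate I at Opt2 (-1<5).
IV fails to dominate I at Opt2 (-2<5).
V fails to dominate II at Opt3 (7<8).
No single strategy dominates all the others.

none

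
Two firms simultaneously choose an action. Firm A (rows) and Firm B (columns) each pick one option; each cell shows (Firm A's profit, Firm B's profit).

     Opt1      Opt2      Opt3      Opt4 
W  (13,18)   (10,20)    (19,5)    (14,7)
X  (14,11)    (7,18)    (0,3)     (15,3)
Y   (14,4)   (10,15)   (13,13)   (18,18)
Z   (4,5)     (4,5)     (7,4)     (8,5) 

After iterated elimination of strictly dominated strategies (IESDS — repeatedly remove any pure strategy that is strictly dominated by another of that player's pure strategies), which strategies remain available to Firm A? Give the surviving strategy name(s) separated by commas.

For Firm A, W strictly dominates Z on the remaining columns (Opt1: 13>4, Opt2: 10>4, Opt3: 19>7, Opt4: 14>8); eliminate Z.
For Firm B, Opt2 strictly dominates Opt1 on the remaining rows (W: 20>18, X: 18>11, Y: 15>4); eliminate Opt1.
For Firm A, Y strictly dominates X on the remaining columns (Opt2: 10>7, Opt3: 13>0, Opt4: 18>15); eliminate X.
Column Opt3 is eliminated: Opt2 beats it against every remaining row (W: 20>5, Y: 15>13).
Among the remaining strategies, none is strictly dominated by another pure strategy of the same player, so the elimination stops.
Surviving strategies — Firm A: {W, Y}; Firm B: {Opt2, Opt4}.

W, Y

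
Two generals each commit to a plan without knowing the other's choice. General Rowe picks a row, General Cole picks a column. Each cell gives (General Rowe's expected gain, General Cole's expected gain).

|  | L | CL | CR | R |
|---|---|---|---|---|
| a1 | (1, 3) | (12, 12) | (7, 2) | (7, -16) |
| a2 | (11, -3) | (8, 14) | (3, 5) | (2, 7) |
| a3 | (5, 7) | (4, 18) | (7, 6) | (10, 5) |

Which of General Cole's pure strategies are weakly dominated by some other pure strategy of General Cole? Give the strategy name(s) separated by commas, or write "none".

L, CR, R

L is weakly dominated by CL (a1: 12>3, a2: 14>-3, a3: 18>7).
CL is not dominated — it holds its own against L at a1 (12>3); CR at a1 (12>2); R at a1 (12>-16).
CR: dominated, since CL does at least as well everywhere (a1: 12>2, a2: 14>5, a3: 18>6).
R is weakly dominated by CL (a1: 12>-16, a2: 14>7, a3: 18>5).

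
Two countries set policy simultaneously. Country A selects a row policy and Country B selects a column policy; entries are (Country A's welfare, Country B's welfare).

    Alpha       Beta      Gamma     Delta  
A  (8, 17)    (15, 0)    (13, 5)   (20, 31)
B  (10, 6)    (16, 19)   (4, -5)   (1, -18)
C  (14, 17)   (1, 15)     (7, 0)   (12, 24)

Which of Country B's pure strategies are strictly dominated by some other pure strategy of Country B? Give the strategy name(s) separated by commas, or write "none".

Alpha is not dominated — it holds its own against Beta at A (17>0); Gamma at A (17>5); Delta at B (6>-18).
Beta is not dominated — it holds its own against Alpha at B (19>6); Gamma at B (19>-5); Delta at B (19>-18).
Gamma: dominated, since Alpha does at least as well everywhere (A: 17>5, B: 6>-5, C: 17>0).
Nothing dominates Delta: Alpha at A (31>17); Beta at A (31>0); Gamma at A (31>5).

Gamma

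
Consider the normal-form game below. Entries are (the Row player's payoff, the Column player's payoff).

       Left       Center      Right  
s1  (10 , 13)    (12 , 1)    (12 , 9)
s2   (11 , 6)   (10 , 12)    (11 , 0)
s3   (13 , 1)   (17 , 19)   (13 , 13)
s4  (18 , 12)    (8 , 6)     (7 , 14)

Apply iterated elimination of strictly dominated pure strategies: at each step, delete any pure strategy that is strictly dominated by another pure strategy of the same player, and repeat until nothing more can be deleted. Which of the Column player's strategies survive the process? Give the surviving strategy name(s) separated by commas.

Center

For the Row player, s3 strictly dominates s1 on the remaining columns (Left: 13>10, Center: 17>12, Right: 13>12); eliminate s1.
The Row player's strategy s2 is strictly dominated by s3 (Left: 13>11, Center: 17>10, Right: 13>11) and is removed.
The Column player's strategy Left is strictly dominated by Right (s3: 13>1, s4: 14>12) and is removed.
Row s4 is eliminated: s3 beats it against every remaining column (Center: 17>8, Right: 13>7).
The Column player's strategy Right is strictly dominated by Center (s3: 19>13) and is removed.
Among the remaining strategies, none is strictly dominated by another pure strategy of the same player, so the elimination stops.
Surviving strategies — the Row player: {s3}; the Column player: {Center}.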